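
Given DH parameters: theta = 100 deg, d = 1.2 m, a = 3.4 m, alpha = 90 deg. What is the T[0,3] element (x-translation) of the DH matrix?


T[0,3] = a * cos(theta)
= 3.4 * cos(100 deg)
= 3.4 * -0.1736
= -0.5904


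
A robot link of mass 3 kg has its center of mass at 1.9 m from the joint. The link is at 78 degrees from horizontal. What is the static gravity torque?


tau = m*g*L*cos(angle)
= 3 * 9.81 * 1.9 * cos(78 deg)
= 3 * 9.81 * 1.9 * 0.2079
= 11.6258 Nm


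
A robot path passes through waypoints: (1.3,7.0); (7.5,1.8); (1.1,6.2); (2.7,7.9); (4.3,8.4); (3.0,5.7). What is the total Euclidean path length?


Segment lengths:
  seg1 = sqrt((6.2)^2 + (-5.2)^2) = 8.092
  seg2 = sqrt((-6.4)^2 + (4.4)^2) = 7.7666
  seg3 = sqrt((1.6)^2 + (1.7)^2) = 2.3345
  seg4 = sqrt((1.6)^2 + (0.5)^2) = 1.6763
  seg5 = sqrt((-1.3)^2 + (-2.7)^2) = 2.9967
Total = 22.8661


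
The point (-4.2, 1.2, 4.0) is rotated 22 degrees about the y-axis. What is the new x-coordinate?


Rotation about y-axis: x' = x*cos(theta) + z*sin(theta)
= -4.2 * 0.9272 + 4.0 * 0.3746
= -2.3957


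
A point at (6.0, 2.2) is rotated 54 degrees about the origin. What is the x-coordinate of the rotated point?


x' = x*cos(theta) - y*sin(theta)
cos(54 deg) = 0.5878, sin(54 deg) = 0.809
x' = 6.0 * 0.5878 - 2.2 * 0.809
= 3.5267 - 1.7798
= 1.7469


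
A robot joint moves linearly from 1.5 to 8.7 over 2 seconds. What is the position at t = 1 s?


s = t/T = 1/2 = 0.5
p(t) = p0 + (pf-p0)*s
= 1.5 + (8.7 - 1.5) * 0.5
= 5.1


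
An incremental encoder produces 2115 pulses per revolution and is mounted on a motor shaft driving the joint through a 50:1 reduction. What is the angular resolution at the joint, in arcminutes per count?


counts per rev = 2115
effective counts at joint = 2115 * 50 = 105750
resolution = 360*60 / 105750
= 0.2043 arcmin/count


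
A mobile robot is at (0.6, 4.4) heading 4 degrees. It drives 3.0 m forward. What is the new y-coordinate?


y_new = y0 + d*sin(theta)
= 4.4 + 3.0*sin(4)
= 4.4 + 0.2093
= 4.6093


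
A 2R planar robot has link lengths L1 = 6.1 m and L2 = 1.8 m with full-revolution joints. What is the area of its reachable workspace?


r_max = L1 + L2 = 7.9 m
r_min = |L1 - L2| = 4.3 m
Area = pi*(r_max^2 - r_min^2)
= pi*(62.41 - 18.49)
= pi * 43.92
= 137.9787 m^2


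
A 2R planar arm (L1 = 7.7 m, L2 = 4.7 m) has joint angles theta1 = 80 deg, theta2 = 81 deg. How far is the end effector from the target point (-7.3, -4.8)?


End effector via forward kinematics:
x = L1*cos(t1) + L2*cos(t1+t2) = -3.1068
y = L1*sin(t1) + L2*sin(t1+t2) = 9.1132
Distance to target:
d = sqrt((-7.3 - -3.1068)^2 + (-4.8 - 9.1132)^2)
= sqrt(17.5825 + 193.5769)
= 14.5313 m


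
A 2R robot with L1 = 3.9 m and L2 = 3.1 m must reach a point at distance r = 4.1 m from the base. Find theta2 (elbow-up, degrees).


cos(theta2) = (r^2 - L1^2 - L2^2) / (2*L1*L2)
cos(theta2) = (16.81 - 15.21 - 9.61) / 24.18
cos(theta2) = -0.331266
theta2 = 109.3456 degrees


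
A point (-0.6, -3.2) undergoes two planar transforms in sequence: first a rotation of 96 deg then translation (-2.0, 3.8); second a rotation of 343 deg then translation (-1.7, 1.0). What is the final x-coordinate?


After transform 1:
x1 = cos(96)*-0.6 - sin(96)*-3.2 + -2.0 = 1.2452
y1 = sin(96)*-0.6 + cos(96)*-3.2 + 3.8 = 3.5378
After transform 2:
x2 = cos(343)*1.2452 - sin(343)*3.5378 + -1.7
= 0.5251


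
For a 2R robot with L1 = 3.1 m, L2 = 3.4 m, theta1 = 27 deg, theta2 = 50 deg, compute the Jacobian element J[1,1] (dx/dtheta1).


J[1,1] = -L1*sin(t1) - L2*sin(t1+t2)
= -3.1*sin(27) - 3.4*sin(77)
= -4.7202


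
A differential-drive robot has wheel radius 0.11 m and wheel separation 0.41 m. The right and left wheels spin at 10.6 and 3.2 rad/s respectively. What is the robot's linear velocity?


vR = r*wR = 0.11*10.6 = 1.166 m/s
vL = r*wL = 0.11*3.2 = 0.352 m/s
v = (vR+vL)/2 = 0.759 m/s
omega = (vR-vL)/L = 1.9854 rad/s
linear velocity = 0.759 m/s


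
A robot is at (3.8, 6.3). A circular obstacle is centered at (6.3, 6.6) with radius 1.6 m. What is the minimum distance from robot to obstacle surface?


center_dist = sqrt((3.8-6.3)^2 + (6.3-6.6)^2)
= sqrt(6.25 + 0.09)
= 2.5179
min_dist = center_dist - radius = 2.5179 - 1.6 = 0.9179 m


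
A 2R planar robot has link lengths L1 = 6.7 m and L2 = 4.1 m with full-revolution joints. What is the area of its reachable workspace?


r_max = L1 + L2 = 10.8 m
r_min = |L1 - L2| = 2.6 m
Area = pi*(r_max^2 - r_min^2)
= pi*(116.64 - 6.76)
= pi * 109.88
= 345.1982 m^2


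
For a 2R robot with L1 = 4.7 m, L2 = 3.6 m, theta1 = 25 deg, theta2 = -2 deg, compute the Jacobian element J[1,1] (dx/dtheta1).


J[1,1] = -L1*sin(t1) - L2*sin(t1+t2)
= -4.7*sin(25) - 3.6*sin(23)
= -3.3929


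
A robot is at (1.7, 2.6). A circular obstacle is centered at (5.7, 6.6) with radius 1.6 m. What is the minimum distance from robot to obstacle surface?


center_dist = sqrt((1.7-5.7)^2 + (2.6-6.6)^2)
= sqrt(16.0 + 16.0)
= 5.6569
min_dist = center_dist - radius = 5.6569 - 1.6 = 4.0569 m


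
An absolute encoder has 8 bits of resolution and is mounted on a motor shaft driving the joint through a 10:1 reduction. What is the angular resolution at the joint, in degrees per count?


counts = 2^8 = 256
effective counts at joint = 256 * 10 = 2560
resolution = 360 / 2560
= 0.1406 deg/count


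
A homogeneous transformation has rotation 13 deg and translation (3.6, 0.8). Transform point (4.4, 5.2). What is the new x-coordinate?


x' = cos(theta)*px - sin(theta)*py + tx
= 0.9744*4.4 - 0.225*5.2 + 3.6
= 6.7175


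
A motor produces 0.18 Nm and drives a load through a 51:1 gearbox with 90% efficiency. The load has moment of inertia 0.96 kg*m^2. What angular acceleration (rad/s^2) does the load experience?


tau_out = tau_motor * N * eta
= 0.18 * 51 * 0.9 = 8.262 Nm
alpha = tau_out / I = 8.262 / 0.96
= 8.6063 rad/s^2


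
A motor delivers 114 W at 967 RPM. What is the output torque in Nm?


omega = 967 * 2*pi/60 = 101.264 rad/s
tau = P / omega = 114 / 101.264
= 1.1258 Nm


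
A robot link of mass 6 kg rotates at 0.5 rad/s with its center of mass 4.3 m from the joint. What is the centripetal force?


F = m * omega^2 * r
= 6 * 0.5^2 * 4.3
= 6 * 0.25 * 4.3
= 6.45 N


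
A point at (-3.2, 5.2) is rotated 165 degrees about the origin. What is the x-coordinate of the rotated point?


x' = x*cos(theta) - y*sin(theta)
cos(165 deg) = -0.9659, sin(165 deg) = 0.2588
x' = -3.2 * -0.9659 - 5.2 * 0.2588
= 3.091 - 1.3459
= 1.7451


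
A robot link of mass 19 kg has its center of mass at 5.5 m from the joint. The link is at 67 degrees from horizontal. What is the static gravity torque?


tau = m*g*L*cos(angle)
= 19 * 9.81 * 5.5 * cos(67 deg)
= 19 * 9.81 * 5.5 * 0.3907
= 400.5561 Nm


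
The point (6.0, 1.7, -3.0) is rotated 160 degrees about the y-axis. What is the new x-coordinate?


Rotation about y-axis: x' = x*cos(theta) + z*sin(theta)
= 6.0 * -0.9397 + -3.0 * 0.342
= -6.6642


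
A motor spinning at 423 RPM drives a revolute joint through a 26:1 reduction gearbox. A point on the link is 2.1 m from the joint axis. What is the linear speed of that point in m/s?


omega_motor = 423 * 2*pi/60 = 44.2965 rad/s
omega_joint = omega_motor / 26 = 1.7037 rad/s
v = omega_joint * r = 1.7037 * 2.1
= 3.5778 m/s


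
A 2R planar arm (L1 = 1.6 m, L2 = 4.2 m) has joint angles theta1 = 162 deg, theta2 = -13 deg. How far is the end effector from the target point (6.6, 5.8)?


End effector via forward kinematics:
x = L1*cos(t1) + L2*cos(t1+t2) = -5.1218
y = L1*sin(t1) + L2*sin(t1+t2) = 2.6576
Distance to target:
d = sqrt((6.6 - -5.1218)^2 + (5.8 - 2.6576)^2)
= sqrt(137.4004 + 9.8748)
= 12.1357 m


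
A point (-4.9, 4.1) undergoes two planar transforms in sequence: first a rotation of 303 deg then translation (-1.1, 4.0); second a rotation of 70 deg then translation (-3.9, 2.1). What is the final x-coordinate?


After transform 1:
x1 = cos(303)*-4.9 - sin(303)*4.1 + -1.1 = -0.3302
y1 = sin(303)*-4.9 + cos(303)*4.1 + 4.0 = 10.3425
After transform 2:
x2 = cos(70)*-0.3302 - sin(70)*10.3425 + -3.9
= -13.7317


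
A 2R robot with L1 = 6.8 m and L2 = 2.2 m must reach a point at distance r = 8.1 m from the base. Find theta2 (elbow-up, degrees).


cos(theta2) = (r^2 - L1^2 - L2^2) / (2*L1*L2)
cos(theta2) = (65.61 - 46.24 - 4.84) / 29.92
cos(theta2) = 0.485628
theta2 = 60.9464 degrees


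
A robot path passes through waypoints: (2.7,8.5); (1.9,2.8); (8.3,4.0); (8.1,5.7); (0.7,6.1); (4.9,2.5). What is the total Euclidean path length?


Segment lengths:
  seg1 = sqrt((-0.8)^2 + (-5.7)^2) = 5.7559
  seg2 = sqrt((6.4)^2 + (1.2)^2) = 6.5115
  seg3 = sqrt((-0.2)^2 + (1.7)^2) = 1.7117
  seg4 = sqrt((-7.4)^2 + (0.4)^2) = 7.4108
  seg5 = sqrt((4.2)^2 + (-3.6)^2) = 5.5317
Total = 26.9216


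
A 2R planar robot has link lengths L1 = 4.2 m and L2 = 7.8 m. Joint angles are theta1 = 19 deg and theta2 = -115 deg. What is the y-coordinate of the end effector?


Convert angles to radians: theta1 = 0.3316, theta2 = -2.0071
y = L1*sin(theta1) + L2*sin(theta1+theta2)
y = 1.3674 + -7.7573
y = -6.3899


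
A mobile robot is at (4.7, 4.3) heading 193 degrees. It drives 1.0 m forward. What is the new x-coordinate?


x_new = x0 + d*cos(theta)
= 4.7 + 1.0*cos(193)
= 4.7 + -0.9744
= 3.7256


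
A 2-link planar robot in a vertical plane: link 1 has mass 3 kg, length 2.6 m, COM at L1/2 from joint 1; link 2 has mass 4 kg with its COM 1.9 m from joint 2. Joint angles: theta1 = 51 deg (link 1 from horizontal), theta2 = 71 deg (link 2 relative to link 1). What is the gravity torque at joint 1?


Horizontal distance from joint 1 to link-1 COM:
  x_c1 = (L1/2)*cos(t1) = 1.3 * 0.6293 = 0.8181 m
Horizontal distance from joint 1 to link-2 COM:
  x_c2 = L1*cos(t1) + Lc2*cos(t1+t2)
       = 2.6*0.6293 + 1.9*-0.5299 = 0.6294 m
tau1 = m1*g*x_c1 + m2*g*x_c2
     = 3*9.81*0.8181 + 4*9.81*0.6294
     = 24.0772 + 24.6971
     = 48.7743 Nm


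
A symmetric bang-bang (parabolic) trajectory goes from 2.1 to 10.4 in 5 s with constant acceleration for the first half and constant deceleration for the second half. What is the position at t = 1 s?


Symmetric rest-to-rest: each phase covers (pf-p0)/2 in time T/2. 0.5*a*(T/2)^2 = (pf-p0)/2 => a = 4*(pf-p0)/T^2
a = 4*(10.4-2.1)/5^2 = 1.328
t = 1 is in the acceleration phase (t <= T/2).
p = p0 + 0.5*a*t^2 = 2.1 + 0.5*1.328*1^2
= 2.764


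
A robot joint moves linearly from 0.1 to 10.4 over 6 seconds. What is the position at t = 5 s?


s = t/T = 5/6 = 0.8333
p(t) = p0 + (pf-p0)*s
= 0.1 + (10.4 - 0.1) * 0.8333
= 8.6833


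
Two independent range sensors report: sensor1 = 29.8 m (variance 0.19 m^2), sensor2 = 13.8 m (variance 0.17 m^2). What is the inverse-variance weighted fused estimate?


w1 = (1/var1) / (1/var1 + 1/var2)
   = 5.2632 / (5.2632 + 5.8824) = 0.4722
w2 = 1 - w1 = 0.5278
fused = w1*s1 + w2*s2 = 14.0722 + 7.2833
= 21.3556 m


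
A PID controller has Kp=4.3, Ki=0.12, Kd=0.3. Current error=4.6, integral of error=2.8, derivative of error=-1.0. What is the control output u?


u = Kp*e + Ki*int(e) + Kd*de/dt
= 4.3*4.6 + 0.12*2.8 + 0.3*(-1.0)
= 19.78 + 0.336 + -0.3
= 19.816


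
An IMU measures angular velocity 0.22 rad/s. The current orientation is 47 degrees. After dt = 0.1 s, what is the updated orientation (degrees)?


delta_theta = w * dt = 0.22 * 0.1 = 0.022 rad
= 1.2605 deg
theta_new = 47 + 1.2605 = 48.2605 deg


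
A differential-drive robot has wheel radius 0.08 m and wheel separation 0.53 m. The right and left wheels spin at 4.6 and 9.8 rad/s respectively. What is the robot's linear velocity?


vR = r*wR = 0.08*4.6 = 0.368 m/s
vL = r*wL = 0.08*9.8 = 0.784 m/s
v = (vR+vL)/2 = 0.576 m/s
omega = (vR-vL)/L = -0.7849 rad/s
linear velocity = 0.576 m/s


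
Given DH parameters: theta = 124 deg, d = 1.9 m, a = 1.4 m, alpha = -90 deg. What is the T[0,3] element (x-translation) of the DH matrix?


T[0,3] = a * cos(theta)
= 1.4 * cos(124 deg)
= 1.4 * -0.5592
= -0.7829


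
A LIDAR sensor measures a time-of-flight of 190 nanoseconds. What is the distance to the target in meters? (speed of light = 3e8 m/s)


tof = 190 ns = 1.9e-07 s
dist = c * tof / 2
= 3e8 * 1.9e-07 / 2
= 28.5 m


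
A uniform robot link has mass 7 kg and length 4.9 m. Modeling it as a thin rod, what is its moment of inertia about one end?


I = (1/3) * m * L^2
= (1/3) * 7 * 4.9^2
= 0.333333 * 7 * 24.01
= 56.0233 kg*m^2


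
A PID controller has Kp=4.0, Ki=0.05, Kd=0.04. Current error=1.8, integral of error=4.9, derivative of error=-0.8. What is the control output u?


u = Kp*e + Ki*int(e) + Kd*de/dt
= 4.0*1.8 + 0.05*4.9 + 0.04*(-0.8)
= 7.2 + 0.245 + -0.032
= 7.413


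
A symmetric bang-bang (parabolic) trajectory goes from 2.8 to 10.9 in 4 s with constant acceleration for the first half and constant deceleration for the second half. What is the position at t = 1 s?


Symmetric rest-to-rest: each phase covers (pf-p0)/2 in time T/2. 0.5*a*(T/2)^2 = (pf-p0)/2 => a = 4*(pf-p0)/T^2
a = 4*(10.9-2.8)/4^2 = 2.025
t = 1 is in the acceleration phase (t <= T/2).
p = p0 + 0.5*a*t^2 = 2.8 + 0.5*2.025*1^2
= 3.8125


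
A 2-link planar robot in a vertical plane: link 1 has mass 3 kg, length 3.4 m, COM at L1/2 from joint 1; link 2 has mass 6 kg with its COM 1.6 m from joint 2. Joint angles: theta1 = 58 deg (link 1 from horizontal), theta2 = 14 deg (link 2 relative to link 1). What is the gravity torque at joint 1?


Horizontal distance from joint 1 to link-1 COM:
  x_c1 = (L1/2)*cos(t1) = 1.7 * 0.5299 = 0.9009 m
Horizontal distance from joint 1 to link-2 COM:
  x_c2 = L1*cos(t1) + Lc2*cos(t1+t2)
       = 3.4*0.5299 + 1.6*0.309 = 2.2962 m
tau1 = m1*g*x_c1 + m2*g*x_c2
     = 3*9.81*0.9009 + 6*9.81*2.2962
     = 26.5124 + 135.1515
     = 161.6639 Nm


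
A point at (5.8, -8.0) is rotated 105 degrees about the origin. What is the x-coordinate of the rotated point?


x' = x*cos(theta) - y*sin(theta)
cos(105 deg) = -0.2588, sin(105 deg) = 0.9659
x' = 5.8 * -0.2588 - -8.0 * 0.9659
= -1.5012 - -7.7274
= 6.2263


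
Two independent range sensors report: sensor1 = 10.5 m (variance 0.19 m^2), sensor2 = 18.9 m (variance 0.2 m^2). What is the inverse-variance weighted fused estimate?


w1 = (1/var1) / (1/var1 + 1/var2)
   = 5.2632 / (5.2632 + 5.0) = 0.5128
w2 = 1 - w1 = 0.4872
fused = w1*s1 + w2*s2 = 5.3846 + 9.2077
= 14.5923 m


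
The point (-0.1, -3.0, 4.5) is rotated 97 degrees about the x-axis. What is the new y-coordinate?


Rotation about x-axis: y' = y*cos(theta) - z*sin(theta)
= -3.0 * -0.1219 - 4.5 * 0.9925
= -4.1008


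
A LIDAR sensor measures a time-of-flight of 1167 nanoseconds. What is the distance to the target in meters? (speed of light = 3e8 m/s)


tof = 1167 ns = 1.167e-06 s
dist = c * tof / 2
= 3e8 * 1.167e-06 / 2
= 175.05 m


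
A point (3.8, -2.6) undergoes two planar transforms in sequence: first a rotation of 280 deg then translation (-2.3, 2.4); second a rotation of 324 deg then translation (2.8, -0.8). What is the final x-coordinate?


After transform 1:
x1 = cos(280)*3.8 - sin(280)*-2.6 + -2.3 = -4.2006
y1 = sin(280)*3.8 + cos(280)*-2.6 + 2.4 = -1.7938
After transform 2:
x2 = cos(324)*-4.2006 - sin(324)*-1.7938 + 2.8
= -1.6527


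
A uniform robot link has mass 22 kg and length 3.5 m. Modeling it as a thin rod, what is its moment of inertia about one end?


I = (1/3) * m * L^2
= (1/3) * 22 * 3.5^2
= 0.333333 * 22 * 12.25
= 89.8333 kg*m^2


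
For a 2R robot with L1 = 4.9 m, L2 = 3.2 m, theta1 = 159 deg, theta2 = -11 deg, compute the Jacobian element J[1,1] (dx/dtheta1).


J[1,1] = -L1*sin(t1) - L2*sin(t1+t2)
= -4.9*sin(159) - 3.2*sin(148)
= -3.4517


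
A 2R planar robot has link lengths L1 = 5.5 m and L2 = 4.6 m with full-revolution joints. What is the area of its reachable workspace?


r_max = L1 + L2 = 10.1 m
r_min = |L1 - L2| = 0.9 m
Area = pi*(r_max^2 - r_min^2)
= pi*(102.01 - 0.81)
= pi * 101.2
= 317.9292 m^2


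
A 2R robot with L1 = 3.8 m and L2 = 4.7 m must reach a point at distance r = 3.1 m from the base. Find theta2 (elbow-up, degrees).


cos(theta2) = (r^2 - L1^2 - L2^2) / (2*L1*L2)
cos(theta2) = (9.61 - 14.44 - 22.09) / 35.72
cos(theta2) = -0.753639
theta2 = 138.9066 degrees


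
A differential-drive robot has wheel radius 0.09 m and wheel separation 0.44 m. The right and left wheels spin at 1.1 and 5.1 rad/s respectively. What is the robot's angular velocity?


vR = r*wR = 0.09*1.1 = 0.099 m/s
vL = r*wL = 0.09*5.1 = 0.459 m/s
v = (vR+vL)/2 = 0.279 m/s
omega = (vR-vL)/L = -0.8182 rad/s
angular velocity = -0.8182 rad/s


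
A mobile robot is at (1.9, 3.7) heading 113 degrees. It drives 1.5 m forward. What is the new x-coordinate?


x_new = x0 + d*cos(theta)
= 1.9 + 1.5*cos(113)
= 1.9 + -0.5861
= 1.3139


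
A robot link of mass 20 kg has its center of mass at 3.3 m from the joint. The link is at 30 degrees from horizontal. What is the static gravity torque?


tau = m*g*L*cos(angle)
= 20 * 9.81 * 3.3 * cos(30 deg)
= 20 * 9.81 * 3.3 * 0.866
= 560.7168 Nm


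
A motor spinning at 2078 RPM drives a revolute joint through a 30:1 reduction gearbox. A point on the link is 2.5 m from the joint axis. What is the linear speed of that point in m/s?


omega_motor = 2078 * 2*pi/60 = 217.6077 rad/s
omega_joint = omega_motor / 30 = 7.2536 rad/s
v = omega_joint * r = 7.2536 * 2.5
= 18.134 m/s


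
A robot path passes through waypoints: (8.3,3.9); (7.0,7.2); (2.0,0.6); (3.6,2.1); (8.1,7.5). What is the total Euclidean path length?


Segment lengths:
  seg1 = sqrt((-1.3)^2 + (3.3)^2) = 3.5468
  seg2 = sqrt((-5.0)^2 + (-6.6)^2) = 8.2801
  seg3 = sqrt((1.6)^2 + (1.5)^2) = 2.1932
  seg4 = sqrt((4.5)^2 + (5.4)^2) = 7.0292
Total = 21.0493


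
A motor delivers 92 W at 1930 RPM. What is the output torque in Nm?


omega = 1930 * 2*pi/60 = 202.1091 rad/s
tau = P / omega = 92 / 202.1091
= 0.4552 Nm


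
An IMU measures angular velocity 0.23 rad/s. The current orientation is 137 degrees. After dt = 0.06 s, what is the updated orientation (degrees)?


delta_theta = w * dt = 0.23 * 0.06 = 0.0138 rad
= 0.7907 deg
theta_new = 137 + 0.7907 = 137.7907 deg


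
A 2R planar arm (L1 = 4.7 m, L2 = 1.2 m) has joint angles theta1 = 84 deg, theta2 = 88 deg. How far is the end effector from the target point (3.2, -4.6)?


End effector via forward kinematics:
x = L1*cos(t1) + L2*cos(t1+t2) = -0.697
y = L1*sin(t1) + L2*sin(t1+t2) = 4.8413
Distance to target:
d = sqrt((3.2 - -0.697)^2 + (-4.6 - 4.8413)^2)
= sqrt(15.1869 + 89.1374)
= 10.2139 m


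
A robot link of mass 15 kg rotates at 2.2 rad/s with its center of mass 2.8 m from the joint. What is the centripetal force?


F = m * omega^2 * r
= 15 * 2.2^2 * 2.8
= 15 * 4.84 * 2.8
= 203.28 N


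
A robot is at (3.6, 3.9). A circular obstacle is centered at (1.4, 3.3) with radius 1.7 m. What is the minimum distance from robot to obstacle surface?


center_dist = sqrt((3.6-1.4)^2 + (3.9-3.3)^2)
= sqrt(4.84 + 0.36)
= 2.2804
min_dist = center_dist - radius = 2.2804 - 1.7 = 0.5804 m


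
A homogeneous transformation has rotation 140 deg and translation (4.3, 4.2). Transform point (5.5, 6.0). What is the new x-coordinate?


x' = cos(theta)*px - sin(theta)*py + tx
= -0.766*5.5 - 0.6428*6.0 + 4.3
= -3.77


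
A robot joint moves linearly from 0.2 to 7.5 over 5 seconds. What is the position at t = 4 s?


s = t/T = 4/5 = 0.8
p(t) = p0 + (pf-p0)*s
= 0.2 + (7.5 - 0.2) * 0.8
= 6.04


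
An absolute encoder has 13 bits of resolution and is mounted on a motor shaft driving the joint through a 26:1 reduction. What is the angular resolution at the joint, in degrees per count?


counts = 2^13 = 8192
effective counts at joint = 8192 * 26 = 212992
resolution = 360 / 212992
= 0.0017 deg/count


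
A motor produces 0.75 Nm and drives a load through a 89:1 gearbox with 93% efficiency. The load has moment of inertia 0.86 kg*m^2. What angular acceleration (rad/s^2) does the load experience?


tau_out = tau_motor * N * eta
= 0.75 * 89 * 0.93 = 62.0775 Nm
alpha = tau_out / I = 62.0775 / 0.86
= 72.1831 rad/s^2


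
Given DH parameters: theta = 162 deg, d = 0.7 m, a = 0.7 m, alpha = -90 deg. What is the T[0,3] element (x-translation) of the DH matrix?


T[0,3] = a * cos(theta)
= 0.7 * cos(162 deg)
= 0.7 * -0.9511
= -0.6657


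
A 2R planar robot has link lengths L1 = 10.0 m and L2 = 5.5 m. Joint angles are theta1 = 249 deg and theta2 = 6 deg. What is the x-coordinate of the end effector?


Convert angles to radians: theta1 = 4.3459, theta2 = 0.1047
x = L1*cos(theta1) + L2*cos(theta1+theta2)
x = -3.5837 + -1.4235
x = -5.0072


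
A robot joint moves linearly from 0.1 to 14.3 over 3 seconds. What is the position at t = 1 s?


s = t/T = 1/3 = 0.3333
p(t) = p0 + (pf-p0)*s
= 0.1 + (14.3 - 0.1) * 0.3333
= 4.8333


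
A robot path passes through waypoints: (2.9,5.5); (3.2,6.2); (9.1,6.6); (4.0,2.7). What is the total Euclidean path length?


Segment lengths:
  seg1 = sqrt((0.3)^2 + (0.7)^2) = 0.7616
  seg2 = sqrt((5.9)^2 + (0.4)^2) = 5.9135
  seg3 = sqrt((-5.1)^2 + (-3.9)^2) = 6.4203
Total = 13.0954


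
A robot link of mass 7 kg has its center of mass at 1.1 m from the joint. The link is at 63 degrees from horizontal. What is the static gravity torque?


tau = m*g*L*cos(angle)
= 7 * 9.81 * 1.1 * cos(63 deg)
= 7 * 9.81 * 1.1 * 0.454
= 34.2931 Nm


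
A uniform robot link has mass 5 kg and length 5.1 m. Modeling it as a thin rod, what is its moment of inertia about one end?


I = (1/3) * m * L^2
= (1/3) * 5 * 5.1^2
= 0.333333 * 5 * 26.01
= 43.35 kg*m^2


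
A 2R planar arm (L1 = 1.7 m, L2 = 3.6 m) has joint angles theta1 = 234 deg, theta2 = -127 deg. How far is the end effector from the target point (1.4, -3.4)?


End effector via forward kinematics:
x = L1*cos(t1) + L2*cos(t1+t2) = -2.0518
y = L1*sin(t1) + L2*sin(t1+t2) = 2.0674
Distance to target:
d = sqrt((1.4 - -2.0518)^2 + (-3.4 - 2.0674)^2)
= sqrt(11.9147 + 29.8921)
= 6.4658 m


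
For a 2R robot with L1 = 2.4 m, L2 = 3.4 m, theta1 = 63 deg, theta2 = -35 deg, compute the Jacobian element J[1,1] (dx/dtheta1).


J[1,1] = -L1*sin(t1) - L2*sin(t1+t2)
= -2.4*sin(63) - 3.4*sin(28)
= -3.7346


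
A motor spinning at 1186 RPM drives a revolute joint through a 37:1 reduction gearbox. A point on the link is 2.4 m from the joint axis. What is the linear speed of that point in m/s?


omega_motor = 1186 * 2*pi/60 = 124.1976 rad/s
omega_joint = omega_motor / 37 = 3.3567 rad/s
v = omega_joint * r = 3.3567 * 2.4
= 8.0561 m/s


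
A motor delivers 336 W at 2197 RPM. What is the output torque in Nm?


omega = 2197 * 2*pi/60 = 230.0693 rad/s
tau = P / omega = 336 / 230.0693
= 1.4604 Nm


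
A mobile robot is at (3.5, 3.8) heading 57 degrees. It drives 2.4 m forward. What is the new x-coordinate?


x_new = x0 + d*cos(theta)
= 3.5 + 2.4*cos(57)
= 3.5 + 1.3071
= 4.8071


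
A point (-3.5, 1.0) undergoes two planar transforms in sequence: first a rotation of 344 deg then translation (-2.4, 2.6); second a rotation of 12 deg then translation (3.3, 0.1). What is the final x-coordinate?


After transform 1:
x1 = cos(344)*-3.5 - sin(344)*1.0 + -2.4 = -5.4888
y1 = sin(344)*-3.5 + cos(344)*1.0 + 2.6 = 4.526
After transform 2:
x2 = cos(12)*-5.4888 - sin(12)*4.526 + 3.3
= -3.0098


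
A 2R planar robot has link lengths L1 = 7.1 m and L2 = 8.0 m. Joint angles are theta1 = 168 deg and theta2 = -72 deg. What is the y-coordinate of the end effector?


Convert angles to radians: theta1 = 2.9322, theta2 = -1.2566
y = L1*sin(theta1) + L2*sin(theta1+theta2)
y = 1.4762 + 7.9562
y = 9.4323


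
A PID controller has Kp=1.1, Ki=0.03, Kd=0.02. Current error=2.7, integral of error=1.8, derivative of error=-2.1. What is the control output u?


u = Kp*e + Ki*int(e) + Kd*de/dt
= 1.1*2.7 + 0.03*1.8 + 0.02*(-2.1)
= 2.97 + 0.054 + -0.042
= 2.982


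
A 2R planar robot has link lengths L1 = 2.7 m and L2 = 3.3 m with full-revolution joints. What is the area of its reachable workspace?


r_max = L1 + L2 = 6.0 m
r_min = |L1 - L2| = 0.6 m
Area = pi*(r_max^2 - r_min^2)
= pi*(36.0 - 0.36)
= pi * 35.64
= 111.9664 m^2


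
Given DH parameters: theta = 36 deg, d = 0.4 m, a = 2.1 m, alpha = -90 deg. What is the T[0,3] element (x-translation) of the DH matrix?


T[0,3] = a * cos(theta)
= 2.1 * cos(36 deg)
= 2.1 * 0.809
= 1.6989


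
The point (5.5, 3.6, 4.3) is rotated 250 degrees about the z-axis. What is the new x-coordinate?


Rotation about z-axis: x' = x*cos(theta) - y*sin(theta)
= 5.5 * -0.342 - 3.6 * -0.9397
= 1.5018


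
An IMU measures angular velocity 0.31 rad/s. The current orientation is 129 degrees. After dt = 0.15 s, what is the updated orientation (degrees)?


delta_theta = w * dt = 0.31 * 0.15 = 0.0465 rad
= 2.6643 deg
theta_new = 129 + 2.6643 = 131.6643 deg


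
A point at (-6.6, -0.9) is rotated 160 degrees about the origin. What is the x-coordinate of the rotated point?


x' = x*cos(theta) - y*sin(theta)
cos(160 deg) = -0.9397, sin(160 deg) = 0.342
x' = -6.6 * -0.9397 - -0.9 * 0.342
= 6.202 - -0.3078
= 6.5098


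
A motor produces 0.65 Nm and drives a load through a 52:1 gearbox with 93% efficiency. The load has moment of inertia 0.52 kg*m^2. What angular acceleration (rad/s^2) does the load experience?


tau_out = tau_motor * N * eta
= 0.65 * 52 * 0.93 = 31.434 Nm
alpha = tau_out / I = 31.434 / 0.52
= 60.45 rad/s^2


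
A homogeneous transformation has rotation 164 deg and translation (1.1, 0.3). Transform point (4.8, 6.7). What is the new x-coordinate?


x' = cos(theta)*px - sin(theta)*py + tx
= -0.9613*4.8 - 0.2756*6.7 + 1.1
= -5.3608


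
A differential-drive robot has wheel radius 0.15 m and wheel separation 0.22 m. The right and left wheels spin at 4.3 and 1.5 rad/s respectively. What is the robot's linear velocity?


vR = r*wR = 0.15*4.3 = 0.645 m/s
vL = r*wL = 0.15*1.5 = 0.225 m/s
v = (vR+vL)/2 = 0.435 m/s
omega = (vR-vL)/L = 1.9091 rad/s
linear velocity = 0.435 m/s


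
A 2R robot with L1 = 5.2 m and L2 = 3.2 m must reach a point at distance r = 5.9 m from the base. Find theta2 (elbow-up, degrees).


cos(theta2) = (r^2 - L1^2 - L2^2) / (2*L1*L2)
cos(theta2) = (34.81 - 27.04 - 10.24) / 33.28
cos(theta2) = -0.074219
theta2 = 94.2563 degrees


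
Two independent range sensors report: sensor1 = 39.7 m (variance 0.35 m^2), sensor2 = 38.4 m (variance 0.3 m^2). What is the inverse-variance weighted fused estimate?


w1 = (1/var1) / (1/var1 + 1/var2)
   = 2.8571 / (2.8571 + 3.3333) = 0.4615
w2 = 1 - w1 = 0.5385
fused = w1*s1 + w2*s2 = 18.3231 + 20.6769
= 39.0 m


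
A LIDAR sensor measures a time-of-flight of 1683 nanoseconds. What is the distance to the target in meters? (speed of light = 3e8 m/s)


tof = 1683 ns = 1.683e-06 s
dist = c * tof / 2
= 3e8 * 1.683e-06 / 2
= 252.45 m


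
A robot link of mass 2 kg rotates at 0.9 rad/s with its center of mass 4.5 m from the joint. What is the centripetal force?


F = m * omega^2 * r
= 2 * 0.9^2 * 4.5
= 2 * 0.81 * 4.5
= 7.29 N


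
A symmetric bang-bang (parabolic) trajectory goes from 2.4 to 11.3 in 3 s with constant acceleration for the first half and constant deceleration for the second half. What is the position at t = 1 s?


Symmetric rest-to-rest: each phase covers (pf-p0)/2 in time T/2. 0.5*a*(T/2)^2 = (pf-p0)/2 => a = 4*(pf-p0)/T^2
a = 4*(11.3-2.4)/3^2 = 3.9556
t = 1 is in the acceleration phase (t <= T/2).
p = p0 + 0.5*a*t^2 = 2.4 + 0.5*3.9556*1^2
= 4.3778


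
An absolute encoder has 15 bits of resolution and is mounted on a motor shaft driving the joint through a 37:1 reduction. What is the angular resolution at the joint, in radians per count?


counts = 2^15 = 32768
effective counts at joint = 32768 * 37 = 1212416
resolution = 2*pi / 1212416
= 5.1824e-06 rad/count


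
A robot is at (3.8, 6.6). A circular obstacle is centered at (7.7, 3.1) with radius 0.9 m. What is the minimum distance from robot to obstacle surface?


center_dist = sqrt((3.8-7.7)^2 + (6.6-3.1)^2)
= sqrt(15.21 + 12.25)
= 5.2402
min_dist = center_dist - radius = 5.2402 - 0.9 = 4.3402 m


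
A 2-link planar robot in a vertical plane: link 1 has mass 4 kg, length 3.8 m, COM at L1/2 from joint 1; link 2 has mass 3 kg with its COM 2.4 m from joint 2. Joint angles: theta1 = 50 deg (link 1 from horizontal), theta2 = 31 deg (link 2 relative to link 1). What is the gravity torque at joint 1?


Horizontal distance from joint 1 to link-1 COM:
  x_c1 = (L1/2)*cos(t1) = 1.9 * 0.6428 = 1.2213 m
Horizontal distance from joint 1 to link-2 COM:
  x_c2 = L1*cos(t1) + Lc2*cos(t1+t2)
       = 3.8*0.6428 + 2.4*0.1564 = 2.818 m
tau1 = m1*g*x_c1 + m2*g*x_c2
     = 4*9.81*1.2213 + 3*9.81*2.818
     = 47.9237 + 82.9348
     = 130.8585 Nm


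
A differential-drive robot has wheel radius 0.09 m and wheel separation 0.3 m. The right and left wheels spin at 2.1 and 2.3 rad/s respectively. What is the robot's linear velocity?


vR = r*wR = 0.09*2.1 = 0.189 m/s
vL = r*wL = 0.09*2.3 = 0.207 m/s
v = (vR+vL)/2 = 0.198 m/s
omega = (vR-vL)/L = -0.06 rad/s
linear velocity = 0.198 m/s


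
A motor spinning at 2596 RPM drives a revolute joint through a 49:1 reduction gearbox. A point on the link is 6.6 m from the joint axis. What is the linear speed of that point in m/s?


omega_motor = 2596 * 2*pi/60 = 271.8525 rad/s
omega_joint = omega_motor / 49 = 5.548 rad/s
v = omega_joint * r = 5.548 * 6.6
= 36.6169 m/s


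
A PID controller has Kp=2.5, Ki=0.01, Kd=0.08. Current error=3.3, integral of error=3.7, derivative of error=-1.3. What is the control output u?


u = Kp*e + Ki*int(e) + Kd*de/dt
= 2.5*3.3 + 0.01*3.7 + 0.08*(-1.3)
= 8.25 + 0.037 + -0.104
= 8.183


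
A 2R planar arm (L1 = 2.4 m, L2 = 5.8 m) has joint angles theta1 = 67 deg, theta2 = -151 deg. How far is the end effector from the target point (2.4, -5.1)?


End effector via forward kinematics:
x = L1*cos(t1) + L2*cos(t1+t2) = 1.544
y = L1*sin(t1) + L2*sin(t1+t2) = -3.559
Distance to target:
d = sqrt((2.4 - 1.544)^2 + (-5.1 - -3.559)^2)
= sqrt(0.7327 + 2.3746)
= 1.7628 m


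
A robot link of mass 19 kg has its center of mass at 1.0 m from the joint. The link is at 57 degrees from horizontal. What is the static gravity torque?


tau = m*g*L*cos(angle)
= 19 * 9.81 * 1.0 * cos(57 deg)
= 19 * 9.81 * 1.0 * 0.5446
= 101.5153 Nm


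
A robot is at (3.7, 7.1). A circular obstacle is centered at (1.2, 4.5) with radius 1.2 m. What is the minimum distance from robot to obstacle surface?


center_dist = sqrt((3.7-1.2)^2 + (7.1-4.5)^2)
= sqrt(6.25 + 6.76)
= 3.6069
min_dist = center_dist - radius = 3.6069 - 1.2 = 2.4069 m


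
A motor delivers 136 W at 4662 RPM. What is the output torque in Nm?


omega = 4662 * 2*pi/60 = 488.2035 rad/s
tau = P / omega = 136 / 488.2035
= 0.2786 Nm


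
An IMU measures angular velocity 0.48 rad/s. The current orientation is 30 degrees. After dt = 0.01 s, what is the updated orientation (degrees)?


delta_theta = w * dt = 0.48 * 0.01 = 0.0048 rad
= 0.275 deg
theta_new = 30 + 0.275 = 30.275 deg


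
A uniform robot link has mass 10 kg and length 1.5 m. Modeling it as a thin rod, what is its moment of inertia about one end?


I = (1/3) * m * L^2
= (1/3) * 10 * 1.5^2
= 0.333333 * 10 * 2.25
= 7.5 kg*m^2


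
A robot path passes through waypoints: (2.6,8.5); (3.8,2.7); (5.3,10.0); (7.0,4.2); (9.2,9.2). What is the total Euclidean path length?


Segment lengths:
  seg1 = sqrt((1.2)^2 + (-5.8)^2) = 5.9228
  seg2 = sqrt((1.5)^2 + (7.3)^2) = 7.4525
  seg3 = sqrt((1.7)^2 + (-5.8)^2) = 6.044
  seg4 = sqrt((2.2)^2 + (5.0)^2) = 5.4626
Total = 24.882


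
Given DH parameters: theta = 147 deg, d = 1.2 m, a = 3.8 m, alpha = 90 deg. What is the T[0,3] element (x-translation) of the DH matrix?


T[0,3] = a * cos(theta)
= 3.8 * cos(147 deg)
= 3.8 * -0.8387
= -3.1869


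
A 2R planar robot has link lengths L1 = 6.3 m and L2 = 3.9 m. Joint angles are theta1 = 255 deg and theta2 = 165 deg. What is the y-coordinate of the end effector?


Convert angles to radians: theta1 = 4.4506, theta2 = 2.8798
y = L1*sin(theta1) + L2*sin(theta1+theta2)
y = -6.0853 + 3.3775
y = -2.7078


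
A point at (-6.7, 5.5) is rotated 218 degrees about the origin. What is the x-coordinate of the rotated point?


x' = x*cos(theta) - y*sin(theta)
cos(218 deg) = -0.788, sin(218 deg) = -0.6157
x' = -6.7 * -0.788 - 5.5 * -0.6157
= 5.2797 - -3.3861
= 8.6658


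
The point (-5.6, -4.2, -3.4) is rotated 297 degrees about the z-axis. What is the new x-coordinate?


Rotation about z-axis: x' = x*cos(theta) - y*sin(theta)
= -5.6 * 0.454 - -4.2 * -0.891
= -6.2846


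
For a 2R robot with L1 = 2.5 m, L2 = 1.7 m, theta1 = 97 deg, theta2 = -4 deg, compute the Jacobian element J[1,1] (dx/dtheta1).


J[1,1] = -L1*sin(t1) - L2*sin(t1+t2)
= -2.5*sin(97) - 1.7*sin(93)
= -4.179


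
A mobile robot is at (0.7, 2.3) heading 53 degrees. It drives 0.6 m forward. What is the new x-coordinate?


x_new = x0 + d*cos(theta)
= 0.7 + 0.6*cos(53)
= 0.7 + 0.3611
= 1.0611


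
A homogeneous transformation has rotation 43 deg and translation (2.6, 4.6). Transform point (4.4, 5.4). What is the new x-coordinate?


x' = cos(theta)*px - sin(theta)*py + tx
= 0.7314*4.4 - 0.682*5.4 + 2.6
= 2.1352


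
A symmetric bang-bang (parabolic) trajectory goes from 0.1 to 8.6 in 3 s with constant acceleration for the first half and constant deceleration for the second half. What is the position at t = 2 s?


Symmetric rest-to-rest: each phase covers (pf-p0)/2 in time T/2. 0.5*a*(T/2)^2 = (pf-p0)/2 => a = 4*(pf-p0)/T^2
a = 4*(8.6-0.1)/3^2 = 3.7778
t = 2 is in the deceleration phase (t > T/2).
p = pf - 0.5*a*(T-t)^2 = 8.6 - 0.5*3.7778*1^2
= 6.7111


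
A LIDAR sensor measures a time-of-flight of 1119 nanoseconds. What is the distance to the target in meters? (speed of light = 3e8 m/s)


tof = 1119 ns = 1.119e-06 s
dist = c * tof / 2
= 3e8 * 1.119e-06 / 2
= 167.85 m


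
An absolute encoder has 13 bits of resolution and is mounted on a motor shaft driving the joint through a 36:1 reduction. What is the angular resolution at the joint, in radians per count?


counts = 2^13 = 8192
effective counts at joint = 8192 * 36 = 294912
resolution = 2*pi / 294912
= 2.1305e-05 rad/count


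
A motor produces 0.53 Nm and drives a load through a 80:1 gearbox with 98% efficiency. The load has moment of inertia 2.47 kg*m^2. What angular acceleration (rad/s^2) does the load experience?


tau_out = tau_motor * N * eta
= 0.53 * 80 * 0.98 = 41.552 Nm
alpha = tau_out / I = 41.552 / 2.47
= 16.8227 rad/s^2


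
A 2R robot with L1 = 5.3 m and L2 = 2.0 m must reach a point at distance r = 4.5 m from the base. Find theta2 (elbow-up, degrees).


cos(theta2) = (r^2 - L1^2 - L2^2) / (2*L1*L2)
cos(theta2) = (20.25 - 28.09 - 4.0) / 21.2
cos(theta2) = -0.558491
theta2 = 123.9515 degrees


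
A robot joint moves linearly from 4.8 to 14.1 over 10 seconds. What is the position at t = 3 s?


s = t/T = 3/10 = 0.3
p(t) = p0 + (pf-p0)*s
= 4.8 + (14.1 - 4.8) * 0.3
= 7.59


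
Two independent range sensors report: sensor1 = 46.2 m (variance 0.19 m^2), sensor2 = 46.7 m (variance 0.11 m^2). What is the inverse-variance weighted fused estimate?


w1 = (1/var1) / (1/var1 + 1/var2)
   = 5.2632 / (5.2632 + 9.0909) = 0.3667
w2 = 1 - w1 = 0.6333
fused = w1*s1 + w2*s2 = 16.94 + 29.5767
= 46.5167 m


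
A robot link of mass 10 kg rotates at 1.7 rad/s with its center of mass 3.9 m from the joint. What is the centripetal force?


F = m * omega^2 * r
= 10 * 1.7^2 * 3.9
= 10 * 2.89 * 3.9
= 112.71 N


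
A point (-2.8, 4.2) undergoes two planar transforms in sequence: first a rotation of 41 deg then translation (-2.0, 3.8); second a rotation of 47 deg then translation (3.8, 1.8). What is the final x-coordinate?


After transform 1:
x1 = cos(41)*-2.8 - sin(41)*4.2 + -2.0 = -6.8686
y1 = sin(41)*-2.8 + cos(41)*4.2 + 3.8 = 5.1328
After transform 2:
x2 = cos(47)*-6.8686 - sin(47)*5.1328 + 3.8
= -4.6383


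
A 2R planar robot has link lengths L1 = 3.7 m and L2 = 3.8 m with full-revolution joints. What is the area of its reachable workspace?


r_max = L1 + L2 = 7.5 m
r_min = |L1 - L2| = 0.1 m
Area = pi*(r_max^2 - r_min^2)
= pi*(56.25 - 0.01)
= pi * 56.24
= 176.6832 m^2


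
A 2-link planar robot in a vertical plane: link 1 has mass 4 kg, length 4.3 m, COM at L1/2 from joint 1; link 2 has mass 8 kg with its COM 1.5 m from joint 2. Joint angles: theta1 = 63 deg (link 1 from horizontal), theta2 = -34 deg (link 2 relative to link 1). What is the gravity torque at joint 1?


Horizontal distance from joint 1 to link-1 COM:
  x_c1 = (L1/2)*cos(t1) = 2.15 * 0.454 = 0.9761 m
Horizontal distance from joint 1 to link-2 COM:
  x_c2 = L1*cos(t1) + Lc2*cos(t1+t2)
       = 4.3*0.454 + 1.5*0.8746 = 3.2641 m
tau1 = m1*g*x_c1 + m2*g*x_c2
     = 4*9.81*0.9761 + 8*9.81*3.2641
     = 38.3014 + 256.1657
     = 294.467 Nm


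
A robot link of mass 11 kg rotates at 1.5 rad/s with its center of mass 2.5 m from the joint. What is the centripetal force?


F = m * omega^2 * r
= 11 * 1.5^2 * 2.5
= 11 * 2.25 * 2.5
= 61.875 N


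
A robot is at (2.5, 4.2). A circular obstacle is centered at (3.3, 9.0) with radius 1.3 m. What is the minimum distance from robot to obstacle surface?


center_dist = sqrt((2.5-3.3)^2 + (4.2-9.0)^2)
= sqrt(0.64 + 23.04)
= 4.8662
min_dist = center_dist - radius = 4.8662 - 1.3 = 3.5662 m


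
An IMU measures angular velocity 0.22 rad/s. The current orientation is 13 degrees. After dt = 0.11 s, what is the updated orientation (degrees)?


delta_theta = w * dt = 0.22 * 0.11 = 0.0242 rad
= 1.3866 deg
theta_new = 13 + 1.3866 = 14.3866 deg


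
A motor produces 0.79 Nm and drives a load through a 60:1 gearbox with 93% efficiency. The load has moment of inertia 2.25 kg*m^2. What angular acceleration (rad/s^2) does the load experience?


tau_out = tau_motor * N * eta
= 0.79 * 60 * 0.93 = 44.082 Nm
alpha = tau_out / I = 44.082 / 2.25
= 19.592 rad/s^2


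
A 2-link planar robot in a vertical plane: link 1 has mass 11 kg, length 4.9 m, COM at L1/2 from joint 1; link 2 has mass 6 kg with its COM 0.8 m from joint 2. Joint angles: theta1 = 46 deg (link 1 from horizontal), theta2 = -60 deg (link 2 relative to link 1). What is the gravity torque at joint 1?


Horizontal distance from joint 1 to link-1 COM:
  x_c1 = (L1/2)*cos(t1) = 2.45 * 0.6947 = 1.7019 m
Horizontal distance from joint 1 to link-2 COM:
  x_c2 = L1*cos(t1) + Lc2*cos(t1+t2)
       = 4.9*0.6947 + 0.8*0.9703 = 4.1801 m
tau1 = m1*g*x_c1 + m2*g*x_c2
     = 11*9.81*1.7019 + 6*9.81*4.1801
     = 183.6534 + 246.0385
     = 429.6919 Nm


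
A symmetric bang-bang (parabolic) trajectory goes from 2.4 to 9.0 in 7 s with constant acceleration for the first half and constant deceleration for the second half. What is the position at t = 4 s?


Symmetric rest-to-rest: each phase covers (pf-p0)/2 in time T/2. 0.5*a*(T/2)^2 = (pf-p0)/2 => a = 4*(pf-p0)/T^2
a = 4*(9.0-2.4)/7^2 = 0.5388
t = 4 is in the deceleration phase (t > T/2).
p = pf - 0.5*a*(T-t)^2 = 9.0 - 0.5*0.5388*3^2
= 6.5755


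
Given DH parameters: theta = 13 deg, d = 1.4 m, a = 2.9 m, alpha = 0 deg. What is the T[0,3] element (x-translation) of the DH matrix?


T[0,3] = a * cos(theta)
= 2.9 * cos(13 deg)
= 2.9 * 0.9744
= 2.8257


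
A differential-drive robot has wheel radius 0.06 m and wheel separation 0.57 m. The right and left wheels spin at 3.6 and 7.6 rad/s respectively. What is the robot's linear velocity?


vR = r*wR = 0.06*3.6 = 0.216 m/s
vL = r*wL = 0.06*7.6 = 0.456 m/s
v = (vR+vL)/2 = 0.336 m/s
omega = (vR-vL)/L = -0.4211 rad/s
linear velocity = 0.336 m/s


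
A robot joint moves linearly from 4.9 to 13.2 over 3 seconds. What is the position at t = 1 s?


s = t/T = 1/3 = 0.3333
p(t) = p0 + (pf-p0)*s
= 4.9 + (13.2 - 4.9) * 0.3333
= 7.6667
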